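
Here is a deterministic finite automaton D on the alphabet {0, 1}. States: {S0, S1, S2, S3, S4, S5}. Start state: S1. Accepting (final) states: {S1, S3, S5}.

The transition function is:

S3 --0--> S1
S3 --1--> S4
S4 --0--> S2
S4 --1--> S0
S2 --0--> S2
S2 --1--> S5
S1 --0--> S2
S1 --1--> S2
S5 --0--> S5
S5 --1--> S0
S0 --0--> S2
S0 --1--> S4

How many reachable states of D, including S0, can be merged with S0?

2

Reachable states from the start: {S0,S1,S2,S4,S5}. Unreachable: {S3} — drop them.
Initial partition by acceptance: {S1,S5} | {S0,S2,S4}.
Refine {S1,S5} on symbol 0: members go to different blocks, giving {S1} and {S5}.
Refine {S0,S2,S4} on symbol 1: members go to different blocks, giving {S0,S4} and {S2}.
Stable partition: {S1} | {S0,S4} | {S5} | {S2} — 4 equivalence classes.
State S0 belongs to the block {S0,S4}, which has 2 states.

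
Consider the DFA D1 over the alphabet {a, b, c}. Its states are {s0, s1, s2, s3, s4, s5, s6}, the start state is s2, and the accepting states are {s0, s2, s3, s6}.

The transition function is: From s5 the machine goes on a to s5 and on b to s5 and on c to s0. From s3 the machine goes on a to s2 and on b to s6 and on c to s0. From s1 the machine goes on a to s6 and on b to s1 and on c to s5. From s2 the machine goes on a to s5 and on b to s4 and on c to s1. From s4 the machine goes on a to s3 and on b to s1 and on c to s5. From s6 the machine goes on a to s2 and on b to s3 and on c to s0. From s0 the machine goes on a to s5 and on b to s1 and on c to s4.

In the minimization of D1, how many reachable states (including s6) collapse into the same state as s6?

All states are reachable from the start state.
Initial partition by acceptance: {s0,s2,s3,s6} | {s1,s4,s5}.
On input a, block {s0,s2,s3,s6} splits into {s0,s2} and {s3,s6}.
Refine {s1,s4,s5} on symbol a: members go to different blocks, giving {s1,s4} and {s5}.
The partition is now stable with 4 blocks: {s0,s2} | {s1,s4} | {s3,s6} | {s5}.
State s6 belongs to the block {s3,s6}, which has 2 states.

2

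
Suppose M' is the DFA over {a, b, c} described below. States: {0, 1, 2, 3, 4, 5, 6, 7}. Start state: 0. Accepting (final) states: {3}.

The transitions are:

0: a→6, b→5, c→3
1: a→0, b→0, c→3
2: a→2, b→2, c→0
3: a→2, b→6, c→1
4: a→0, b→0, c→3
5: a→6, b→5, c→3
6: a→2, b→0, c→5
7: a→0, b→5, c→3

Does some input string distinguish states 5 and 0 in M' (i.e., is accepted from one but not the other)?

No

Reachable states from the start: {0,1,2,3,5,6}. Unreachable: {4,7} — drop them.
Start with accepting vs non-accepting: {3} | {0,1,2,5,6}.
Split {0,1,2,5,6} by δ(·,c) → {0,1,5} and {2,6}.
Refine {0,1,5} on symbol a: members go to different blocks, giving {0,5} and {1}.
On input b, block {2,6} splits into {2} and {6}.
The partition is now stable with 5 blocks: {3} | {0,5} | {2} | {1} | {6}.
5 and 0 lie in the same block of the stable partition, so they are equivalent — no string distinguishes them.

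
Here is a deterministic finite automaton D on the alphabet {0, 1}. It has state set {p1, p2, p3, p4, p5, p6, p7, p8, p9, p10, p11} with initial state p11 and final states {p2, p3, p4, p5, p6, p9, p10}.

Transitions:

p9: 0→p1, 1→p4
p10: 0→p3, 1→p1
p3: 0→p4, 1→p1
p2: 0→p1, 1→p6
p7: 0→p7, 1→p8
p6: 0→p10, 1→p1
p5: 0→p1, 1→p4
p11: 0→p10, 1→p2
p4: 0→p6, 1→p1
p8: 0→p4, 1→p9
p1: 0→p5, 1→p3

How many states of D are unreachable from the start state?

BFS from p11 reaches {p1, p2, p3, p4, p5, p6, p10, p11}; the 3 state(s) p7, p8, p9 are never visited.

3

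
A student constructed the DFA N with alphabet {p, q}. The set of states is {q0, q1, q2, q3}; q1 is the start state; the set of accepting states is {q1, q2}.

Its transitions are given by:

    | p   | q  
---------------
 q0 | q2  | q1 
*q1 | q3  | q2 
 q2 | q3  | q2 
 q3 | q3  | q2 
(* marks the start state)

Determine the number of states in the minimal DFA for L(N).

First remove the unreachable states {q0}; 3 states remain.
Initial partition by acceptance: {q1,q2} | {q3}.
The partition is now stable with 2 blocks: {q1,q2} | {q3}.

2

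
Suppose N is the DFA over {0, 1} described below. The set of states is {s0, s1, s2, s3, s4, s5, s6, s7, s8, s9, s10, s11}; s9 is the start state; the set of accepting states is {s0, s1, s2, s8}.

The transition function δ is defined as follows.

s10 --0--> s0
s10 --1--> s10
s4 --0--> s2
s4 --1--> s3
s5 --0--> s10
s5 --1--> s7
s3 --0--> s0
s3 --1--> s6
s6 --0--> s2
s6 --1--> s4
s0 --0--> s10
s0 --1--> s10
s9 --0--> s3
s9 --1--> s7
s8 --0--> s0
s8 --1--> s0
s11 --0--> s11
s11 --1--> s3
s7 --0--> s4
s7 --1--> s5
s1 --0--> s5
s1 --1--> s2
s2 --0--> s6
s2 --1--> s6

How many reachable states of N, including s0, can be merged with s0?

States {s1,s8,s11} cannot be reached from the start state, so discard them.
Start with accepting vs non-accepting: {s0,s2} | {s3,s4,s5,s6,s7,s9,s10}.
Split {s3,s4,s5,s6,s7,s9,s10} by δ(·,0) → {s3,s4,s6,s10} and {s5,s7,s9}.
Stable partition: {s0,s2} | {s3,s4,s6,s10} | {s5,s7,s9} — 3 equivalence classes.
The equivalence class containing s0 is {s0,s2}, of size 2.

2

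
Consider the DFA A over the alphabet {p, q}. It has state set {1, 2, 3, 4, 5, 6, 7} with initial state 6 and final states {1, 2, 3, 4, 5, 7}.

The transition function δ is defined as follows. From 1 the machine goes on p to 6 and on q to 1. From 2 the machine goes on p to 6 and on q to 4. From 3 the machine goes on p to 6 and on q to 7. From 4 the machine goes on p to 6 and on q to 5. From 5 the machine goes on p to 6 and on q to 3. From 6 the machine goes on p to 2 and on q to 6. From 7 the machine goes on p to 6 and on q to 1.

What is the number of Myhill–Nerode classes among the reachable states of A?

2

P0 = {1,2,3,4,5,7} | {6}.
The partition is now stable with 2 blocks: {1,2,3,4,5,7} | {6}.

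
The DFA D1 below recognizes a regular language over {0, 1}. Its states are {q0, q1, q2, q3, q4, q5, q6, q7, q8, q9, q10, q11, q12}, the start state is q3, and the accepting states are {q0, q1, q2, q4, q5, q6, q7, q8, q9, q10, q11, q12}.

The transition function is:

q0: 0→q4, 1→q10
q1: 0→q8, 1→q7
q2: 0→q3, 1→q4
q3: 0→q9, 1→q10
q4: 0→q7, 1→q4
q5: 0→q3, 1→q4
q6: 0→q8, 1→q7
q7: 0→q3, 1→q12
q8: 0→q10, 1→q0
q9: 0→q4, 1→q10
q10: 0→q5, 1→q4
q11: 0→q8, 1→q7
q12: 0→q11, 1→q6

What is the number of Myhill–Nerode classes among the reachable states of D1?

States {q1,q2} cannot be reached from the start state, so discard them.
Start with accepting vs non-accepting: {q0,q4,q5,q6,q7,q8,q9,q10,q11,q12} | {q3}.
Split {q0,q4,q5,q6,q7,q8,q9,q10,q11,q12} by δ(·,0) → {q0,q4,q6,q8,q9,q10,q11,q12} and {q5,q7}.
Split {q0,q4,q6,q8,q9,q10,q11,q12} by δ(·,0) → {q0,q6,q8,q9,q11,q12} and {q4,q10}.
On input 0, block {q0,q6,q8,q9,q11,q12} splits into {q0,q8,q9} and {q6,q11,q12}.
Split {q0,q8,q9} by δ(·,1) → {q0,q9} and {q8}.
Split {q5,q7} by δ(·,1) → {q5} and {q7}.
Split {q4,q10} by δ(·,0) → {q4} and {q10}.
On input 0, block {q6,q11,q12} splits into {q6,q11} and {q12}.
No further refinement is possible. Final partition (9 blocks): {q0,q9} | {q3} | {q5} | {q4} | {q6,q11} | {q8} | {q7} | {q10} | {q12}.

9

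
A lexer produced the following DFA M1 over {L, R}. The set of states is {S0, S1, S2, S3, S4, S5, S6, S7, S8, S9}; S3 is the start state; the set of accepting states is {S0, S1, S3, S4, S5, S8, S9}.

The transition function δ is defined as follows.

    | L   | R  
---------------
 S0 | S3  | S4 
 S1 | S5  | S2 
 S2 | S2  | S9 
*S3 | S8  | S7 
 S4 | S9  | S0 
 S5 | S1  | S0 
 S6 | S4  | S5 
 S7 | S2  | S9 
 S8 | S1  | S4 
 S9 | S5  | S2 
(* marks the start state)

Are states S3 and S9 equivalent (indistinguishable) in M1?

Reachable states from the start: {S0,S1,S2,S3,S4,S5,S7,S8,S9}. Unreachable: {S6} — drop them.
Initial partition by acceptance: {S0,S1,S3,S4,S5,S8,S9} | {S2,S7}.
Refine {S0,S1,S3,S4,S5,S8,S9} on symbol R: members go to different blocks, giving {S0,S4,S5,S8} and {S1,S3,S9}.
The partition is now stable with 3 blocks: {S0,S4,S5,S8} | {S2,S7} | {S1,S3,S9}.
S3 and S9 lie in the same block of the stable partition, so they are equivalent — no string distinguishes them.

Yes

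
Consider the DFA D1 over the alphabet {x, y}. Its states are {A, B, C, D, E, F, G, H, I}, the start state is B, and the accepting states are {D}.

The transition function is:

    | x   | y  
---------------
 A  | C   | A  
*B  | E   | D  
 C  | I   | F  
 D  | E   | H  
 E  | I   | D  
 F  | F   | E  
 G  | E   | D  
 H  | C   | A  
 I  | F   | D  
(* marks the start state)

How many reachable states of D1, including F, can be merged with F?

1

States {G} cannot be reached from the start state, so discard them.
P0 = {D} | {A,B,C,E,F,H,I}.
Refine {A,B,C,E,F,H,I} on symbol y: members go to different blocks, giving {A,C,F,H} and {B,E,I}.
Split {A,C,F,H} by δ(·,x) → {A,F,H} and {C}.
On input x, block {A,F,H} splits into {A,H} and {F}.
Refine {B,E,I} on symbol x: members go to different blocks, giving {B,E} and {I}.
Refine {B,E} on symbol x: members go to different blocks, giving {B} and {E}.
No further refinement is possible. Final partition (7 blocks): {D} | {A,H} | {B} | {C} | {F} | {I} | {E}.
State F belongs to the block {F}, which has 1 states.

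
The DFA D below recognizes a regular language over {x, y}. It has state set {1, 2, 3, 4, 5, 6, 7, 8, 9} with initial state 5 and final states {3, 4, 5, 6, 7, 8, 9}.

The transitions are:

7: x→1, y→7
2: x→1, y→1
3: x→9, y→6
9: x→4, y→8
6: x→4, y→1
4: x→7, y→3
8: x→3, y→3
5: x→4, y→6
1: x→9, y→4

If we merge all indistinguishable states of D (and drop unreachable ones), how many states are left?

Reachable states from the start: {1,3,4,5,6,7,8,9}. Unreachable: {2} — drop them.
P0 = {3,4,5,6,7,8,9} | {1}.
On input x, block {3,4,5,6,7,8,9} splits into {3,4,5,6,8,9} and {7}.
On input x, block {3,4,5,6,8,9} splits into {3,5,6,8,9} and {4}.
Split {3,5,6,8,9} by δ(·,x) → {5,6,9} and {3,8}.
On input y, block {5,6,9} splits into {5} and {6} and {9}.
Refine {3,8} on symbol x: members go to different blocks, giving {3} and {8}.
The partition is now stable with 8 blocks: {5} | {1} | {7} | {4} | {3} | {6} | {9} | {8}.

8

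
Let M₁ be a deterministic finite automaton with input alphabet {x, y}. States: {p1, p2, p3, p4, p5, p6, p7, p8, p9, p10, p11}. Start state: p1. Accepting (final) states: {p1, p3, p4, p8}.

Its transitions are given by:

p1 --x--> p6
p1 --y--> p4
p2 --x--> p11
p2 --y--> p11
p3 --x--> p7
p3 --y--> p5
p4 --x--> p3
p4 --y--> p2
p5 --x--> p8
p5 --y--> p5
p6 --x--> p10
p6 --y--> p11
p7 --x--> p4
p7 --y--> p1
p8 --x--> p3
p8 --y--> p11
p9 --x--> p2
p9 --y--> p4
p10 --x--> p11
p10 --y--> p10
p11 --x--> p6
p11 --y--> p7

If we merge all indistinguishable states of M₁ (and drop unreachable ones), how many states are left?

10

Reachable states from the start: {p1,p2,p3,p4,p5,p6,p7,p8,p10,p11}. Unreachable: {p9} — drop them.
Initial partition by acceptance: {p1,p3,p4,p8} | {p2,p5,p6,p7,p10,p11}.
Split {p1,p3,p4,p8} by δ(·,x) → {p1,p3} and {p4,p8}.
On input y, block {p1,p3} splits into {p1} and {p3}.
Refine {p2,p5,p6,p7,p10,p11} on symbol x: members go to different blocks, giving {p2,p6,p10,p11} and {p5,p7}.
Split {p2,p6,p10,p11} by δ(·,y) → {p2,p6,p10} and {p11}.
Split {p2,p6,p10} by δ(·,x) → {p2,p10} and {p6}.
On input y, block {p2,p10} splits into {p2} and {p10}.
On input y, block {p4,p8} splits into {p4} and {p8}.
On input x, block {p5,p7} splits into {p5} and {p7}.
Stable partition: {p1} | {p2} | {p4} | {p3} | {p5} | {p11} | {p6} | {p10} | {p8} | {p7} — 10 equivalence classes.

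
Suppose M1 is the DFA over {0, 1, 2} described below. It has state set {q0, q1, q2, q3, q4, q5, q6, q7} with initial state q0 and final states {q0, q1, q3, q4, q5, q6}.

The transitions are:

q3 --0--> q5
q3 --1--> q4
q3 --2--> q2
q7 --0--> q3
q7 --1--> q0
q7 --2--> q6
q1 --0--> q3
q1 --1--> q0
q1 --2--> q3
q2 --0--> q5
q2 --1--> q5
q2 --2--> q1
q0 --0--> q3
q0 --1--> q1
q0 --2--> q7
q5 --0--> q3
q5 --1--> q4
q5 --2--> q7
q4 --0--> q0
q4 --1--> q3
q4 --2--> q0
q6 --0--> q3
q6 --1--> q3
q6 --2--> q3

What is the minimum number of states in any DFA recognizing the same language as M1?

3

Every state is reachable, so we keep all 8.
Initial partition by acceptance: {q0,q1,q3,q4,q5,q6} | {q2,q7}.
On input 2, block {q0,q1,q3,q4,q5,q6} splits into {q0,q3,q5} and {q1,q4,q6}.
No further refinement is possible. Final partition (3 blocks): {q0,q3,q5} | {q2,q7} | {q1,q4,q6}.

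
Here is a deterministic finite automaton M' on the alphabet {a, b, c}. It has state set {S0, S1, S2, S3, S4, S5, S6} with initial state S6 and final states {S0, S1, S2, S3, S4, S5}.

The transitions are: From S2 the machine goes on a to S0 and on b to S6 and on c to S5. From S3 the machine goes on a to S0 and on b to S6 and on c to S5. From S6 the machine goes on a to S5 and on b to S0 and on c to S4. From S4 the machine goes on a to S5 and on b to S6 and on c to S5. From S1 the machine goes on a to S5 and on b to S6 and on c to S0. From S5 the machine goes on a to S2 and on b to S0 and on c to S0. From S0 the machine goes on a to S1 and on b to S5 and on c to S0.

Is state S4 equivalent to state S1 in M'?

Yes

States {S3} cannot be reached from the start state, so discard them.
Initial partition by acceptance: {S0,S1,S2,S4,S5} | {S6}.
On input b, block {S0,S1,S2,S4,S5} splits into {S1,S2,S4} and {S0,S5}.
Stable partition: {S1,S2,S4} | {S6} | {S0,S5} — 3 equivalence classes.
S4 and S1 lie in the same block of the stable partition, so they are equivalent — no string distinguishes them.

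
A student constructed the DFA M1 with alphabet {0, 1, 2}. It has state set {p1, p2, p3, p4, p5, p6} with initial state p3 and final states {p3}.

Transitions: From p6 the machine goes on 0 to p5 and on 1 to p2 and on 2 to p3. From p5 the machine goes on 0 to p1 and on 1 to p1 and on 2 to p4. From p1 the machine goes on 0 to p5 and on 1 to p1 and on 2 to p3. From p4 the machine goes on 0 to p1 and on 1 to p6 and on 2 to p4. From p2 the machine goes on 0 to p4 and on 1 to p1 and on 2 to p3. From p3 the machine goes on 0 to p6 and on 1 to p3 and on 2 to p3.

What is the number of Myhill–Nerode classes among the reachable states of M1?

Start with accepting vs non-accepting: {p3} | {p1,p2,p4,p5,p6}.
Refine {p1,p2,p4,p5,p6} on symbol 2: members go to different blocks, giving {p1,p2,p6} and {p4,p5}.
Stable partition: {p3} | {p1,p2,p6} | {p4,p5} — 3 equivalence classes.

3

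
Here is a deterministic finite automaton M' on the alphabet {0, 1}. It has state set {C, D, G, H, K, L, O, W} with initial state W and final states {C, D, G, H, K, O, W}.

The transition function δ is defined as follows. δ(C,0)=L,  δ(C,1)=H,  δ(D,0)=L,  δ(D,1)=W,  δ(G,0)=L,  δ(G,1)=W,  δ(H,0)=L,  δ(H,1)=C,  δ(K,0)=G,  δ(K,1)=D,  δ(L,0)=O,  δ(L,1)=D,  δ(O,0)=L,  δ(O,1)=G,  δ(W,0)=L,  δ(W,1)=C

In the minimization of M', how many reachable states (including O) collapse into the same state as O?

States {K} cannot be reached from the start state, so discard them.
Initial partition by acceptance: {C,D,G,H,O,W} | {L}.
No further refinement is possible. Final partition (2 blocks): {C,D,G,H,O,W} | {L}.
State O belongs to the block {C,D,G,H,O,W}, which has 6 states.

6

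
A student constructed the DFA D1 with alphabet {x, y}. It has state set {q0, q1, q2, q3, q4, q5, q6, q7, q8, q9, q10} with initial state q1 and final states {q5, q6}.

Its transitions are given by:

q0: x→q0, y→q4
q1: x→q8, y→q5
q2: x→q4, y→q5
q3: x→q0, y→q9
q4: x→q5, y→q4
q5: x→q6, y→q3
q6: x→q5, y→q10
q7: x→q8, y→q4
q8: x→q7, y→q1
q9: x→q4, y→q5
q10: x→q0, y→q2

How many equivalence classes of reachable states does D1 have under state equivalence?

8

Every state is reachable, so we keep all 11.
Start with accepting vs non-accepting: {q5,q6} | {q0,q1,q2,q3,q4,q7,q8,q9,q10}.
On input x, block {q0,q1,q2,q3,q4,q7,q8,q9,q10} splits into {q0,q1,q2,q3,q7,q8,q9,q10} and {q4}.
Split {q0,q1,q2,q3,q7,q8,q9,q10} by δ(·,x) → {q0,q1,q3,q7,q8,q10} and {q2,q9}.
Refine {q0,q1,q3,q7,q8,q10} on symbol y: members go to different blocks, giving {q0,q7} and {q3,q10} and {q1} and {q8}.
On input x, block {q0,q7} splits into {q0} and {q7}.
No further refinement is possible. Final partition (8 blocks): {q5,q6} | {q0} | {q4} | {q2,q9} | {q3,q10} | {q1} | {q8} | {q7}.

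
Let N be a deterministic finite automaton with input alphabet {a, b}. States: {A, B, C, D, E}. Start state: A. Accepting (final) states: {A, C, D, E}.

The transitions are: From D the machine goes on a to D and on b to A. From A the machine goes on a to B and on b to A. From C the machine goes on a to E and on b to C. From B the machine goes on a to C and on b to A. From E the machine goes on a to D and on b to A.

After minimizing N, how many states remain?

Start with accepting vs non-accepting: {A,C,D,E} | {B}.
Split {A,C,D,E} by δ(·,a) → {C,D,E} and {A}.
Split {C,D,E} by δ(·,b) → {D,E} and {C}.
The partition is now stable with 4 blocks: {D,E} | {B} | {A} | {C}.

4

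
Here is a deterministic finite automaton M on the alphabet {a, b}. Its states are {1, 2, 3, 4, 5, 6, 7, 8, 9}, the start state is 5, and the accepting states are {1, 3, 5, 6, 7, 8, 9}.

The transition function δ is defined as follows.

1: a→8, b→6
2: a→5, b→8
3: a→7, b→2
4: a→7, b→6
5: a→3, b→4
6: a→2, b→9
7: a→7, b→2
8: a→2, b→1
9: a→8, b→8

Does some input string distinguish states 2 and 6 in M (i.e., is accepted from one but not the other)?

All states are reachable from the start state.
Start with accepting vs non-accepting: {1,3,5,6,7,8,9} | {2,4}.
On input a, block {1,3,5,6,7,8,9} splits into {1,3,5,7,9} and {6,8}.
Refine {1,3,5,7,9} on symbol a: members go to different blocks, giving {3,5,7} and {1,9}.
The partition is now stable with 4 blocks: {3,5,7} | {2,4} | {6,8} | {1,9}.
2 and 6 end up in different blocks, so they are distinguishable. For instance, the string 'ε' is accepted from only 6.

Yes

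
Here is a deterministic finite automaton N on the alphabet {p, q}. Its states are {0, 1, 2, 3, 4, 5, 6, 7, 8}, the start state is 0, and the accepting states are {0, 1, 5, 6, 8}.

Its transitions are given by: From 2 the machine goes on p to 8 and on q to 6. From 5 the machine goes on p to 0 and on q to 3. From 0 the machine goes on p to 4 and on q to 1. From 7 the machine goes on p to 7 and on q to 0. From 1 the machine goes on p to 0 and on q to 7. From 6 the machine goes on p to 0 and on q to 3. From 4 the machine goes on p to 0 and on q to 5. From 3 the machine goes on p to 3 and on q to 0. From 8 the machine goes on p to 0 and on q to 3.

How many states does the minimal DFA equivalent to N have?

States {2,6,8} cannot be reached from the start state, so discard them.
Initial partition by acceptance: {0,1,5} | {3,4,7}.
Split {0,1,5} by δ(·,p) → {1,5} and {0}.
Refine {3,4,7} on symbol p: members go to different blocks, giving {3,7} and {4}.
The partition is now stable with 4 blocks: {1,5} | {3,7} | {0} | {4}.

4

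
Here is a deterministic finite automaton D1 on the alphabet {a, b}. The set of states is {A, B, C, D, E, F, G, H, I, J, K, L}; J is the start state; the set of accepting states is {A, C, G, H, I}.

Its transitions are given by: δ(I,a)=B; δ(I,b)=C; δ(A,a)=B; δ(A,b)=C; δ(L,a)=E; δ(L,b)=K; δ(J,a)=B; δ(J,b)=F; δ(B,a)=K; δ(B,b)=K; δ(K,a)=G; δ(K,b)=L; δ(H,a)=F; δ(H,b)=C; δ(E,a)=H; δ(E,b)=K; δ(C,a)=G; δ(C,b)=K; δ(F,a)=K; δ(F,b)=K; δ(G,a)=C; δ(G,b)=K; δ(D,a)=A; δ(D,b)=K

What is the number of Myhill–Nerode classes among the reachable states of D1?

States {A,D,I} cannot be reached from the start state, so discard them.
Start with accepting vs non-accepting: {C,G,H} | {B,E,F,J,K,L}.
Refine {C,G,H} on symbol a: members go to different blocks, giving {C,G} and {H}.
Split {B,E,F,J,K,L} by δ(·,a) → {B,F,J,L} and {E} and {K}.
On input a, block {B,F,J,L} splits into {B,F} and {J} and {L}.
No further refinement is possible. Final partition (7 blocks): {C,G} | {B,F} | {H} | {E} | {K} | {J} | {L}.

7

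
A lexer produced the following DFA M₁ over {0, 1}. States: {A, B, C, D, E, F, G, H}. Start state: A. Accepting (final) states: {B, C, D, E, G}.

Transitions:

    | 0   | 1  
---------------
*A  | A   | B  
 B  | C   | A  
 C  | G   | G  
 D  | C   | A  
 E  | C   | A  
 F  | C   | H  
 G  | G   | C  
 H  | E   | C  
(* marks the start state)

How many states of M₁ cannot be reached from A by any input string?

4

Starting at A and following transitions, the reachable set is {A, B, C, G}. That leaves D, E, F, H unreachable — 4 in total.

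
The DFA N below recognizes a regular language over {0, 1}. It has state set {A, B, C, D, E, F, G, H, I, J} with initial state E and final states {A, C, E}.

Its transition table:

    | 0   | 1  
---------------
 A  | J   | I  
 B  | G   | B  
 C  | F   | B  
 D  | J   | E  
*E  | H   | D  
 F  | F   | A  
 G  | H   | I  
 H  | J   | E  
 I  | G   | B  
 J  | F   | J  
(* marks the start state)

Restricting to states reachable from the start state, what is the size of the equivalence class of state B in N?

2

First remove the unreachable states {C}; 9 states remain.
Initial partition by acceptance: {A,E} | {B,D,F,G,H,I,J}.
On input 1, block {B,D,F,G,H,I,J} splits into {B,G,I,J} and {D,F,H}.
Refine {A,E} on symbol 0: members go to different blocks, giving {A} and {E}.
Refine {B,G,I,J} on symbol 0: members go to different blocks, giving {B,I} and {G,J}.
On input 0, block {D,F,H} splits into {D,H} and {F}.
Refine {G,J} on symbol 0: members go to different blocks, giving {G} and {J}.
Stable partition: {A} | {B,I} | {D,H} | {E} | {G} | {F} | {J} — 7 equivalence classes.
State B belongs to the block {B,I}, which has 2 states.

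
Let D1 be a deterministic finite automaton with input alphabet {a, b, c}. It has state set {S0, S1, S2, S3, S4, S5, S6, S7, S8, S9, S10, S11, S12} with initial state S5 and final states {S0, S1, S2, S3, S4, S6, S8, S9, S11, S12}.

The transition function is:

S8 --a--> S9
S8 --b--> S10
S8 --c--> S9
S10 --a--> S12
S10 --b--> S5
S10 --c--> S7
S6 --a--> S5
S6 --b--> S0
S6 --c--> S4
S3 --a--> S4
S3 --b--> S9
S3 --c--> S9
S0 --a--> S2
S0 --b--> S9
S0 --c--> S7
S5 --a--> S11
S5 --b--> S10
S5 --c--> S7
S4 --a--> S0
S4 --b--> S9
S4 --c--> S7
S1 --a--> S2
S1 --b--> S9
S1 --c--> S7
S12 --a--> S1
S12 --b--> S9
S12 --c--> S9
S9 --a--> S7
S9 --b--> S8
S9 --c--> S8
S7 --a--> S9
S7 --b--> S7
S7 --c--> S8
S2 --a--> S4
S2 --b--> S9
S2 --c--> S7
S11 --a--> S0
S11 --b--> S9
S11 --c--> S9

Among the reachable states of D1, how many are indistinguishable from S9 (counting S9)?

1

First remove the unreachable states {S3,S6}; 11 states remain.
P0 = {S0,S1,S2,S4,S8,S9,S11,S12} | {S5,S7,S10}.
Split {S0,S1,S2,S4,S8,S9,S11,S12} by δ(·,a) → {S0,S1,S2,S4,S8,S11,S12} and {S9}.
Split {S0,S1,S2,S4,S8,S11,S12} by δ(·,a) → {S0,S1,S2,S4,S11,S12} and {S8}.
Refine {S0,S1,S2,S4,S11,S12} on symbol c: members go to different blocks, giving {S0,S1,S2,S4} and {S11,S12}.
Split {S5,S7,S10} by δ(·,a) → {S5,S10} and {S7}.
The partition is now stable with 6 blocks: {S0,S1,S2,S4} | {S5,S10} | {S9} | {S8} | {S11,S12} | {S7}.
State S9 belongs to the block {S9}, which has 1 states.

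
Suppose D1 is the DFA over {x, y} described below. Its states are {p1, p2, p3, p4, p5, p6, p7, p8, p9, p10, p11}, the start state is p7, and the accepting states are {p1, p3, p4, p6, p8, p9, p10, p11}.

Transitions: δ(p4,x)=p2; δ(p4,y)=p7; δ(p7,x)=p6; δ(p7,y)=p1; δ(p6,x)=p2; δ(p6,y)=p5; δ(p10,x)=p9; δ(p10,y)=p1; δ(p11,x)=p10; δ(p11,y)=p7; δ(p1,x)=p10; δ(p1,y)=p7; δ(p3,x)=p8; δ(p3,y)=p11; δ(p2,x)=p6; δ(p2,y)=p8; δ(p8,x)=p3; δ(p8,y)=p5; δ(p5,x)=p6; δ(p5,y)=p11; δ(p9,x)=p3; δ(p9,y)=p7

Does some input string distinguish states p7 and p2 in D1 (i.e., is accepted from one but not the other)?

First remove the unreachable states {p4}; 10 states remain.
Start with accepting vs non-accepting: {p1,p3,p6,p8,p9,p10,p11} | {p2,p5,p7}.
Split {p1,p3,p6,p8,p9,p10,p11} by δ(·,x) → {p1,p3,p8,p9,p10,p11} and {p6}.
Refine {p1,p3,p8,p9,p10,p11} on symbol y: members go to different blocks, giving {p1,p8,p9,p11} and {p3,p10}.
The partition is now stable with 4 blocks: {p1,p8,p9,p11} | {p2,p5,p7} | {p6} | {p3,p10}.
p7 and p2 lie in the same block of the stable partition, so they are equivalent — no string distinguishes them.

No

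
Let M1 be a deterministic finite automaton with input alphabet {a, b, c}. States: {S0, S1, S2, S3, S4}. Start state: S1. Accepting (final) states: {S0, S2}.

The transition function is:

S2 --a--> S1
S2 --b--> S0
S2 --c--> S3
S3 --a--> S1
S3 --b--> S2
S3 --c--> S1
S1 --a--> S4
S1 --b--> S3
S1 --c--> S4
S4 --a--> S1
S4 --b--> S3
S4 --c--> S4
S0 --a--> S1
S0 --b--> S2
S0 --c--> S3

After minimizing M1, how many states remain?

Initial partition by acceptance: {S0,S2} | {S1,S3,S4}.
Split {S1,S3,S4} by δ(·,b) → {S1,S4} and {S3}.
The partition is now stable with 3 blocks: {S0,S2} | {S1,S4} | {S3}.

3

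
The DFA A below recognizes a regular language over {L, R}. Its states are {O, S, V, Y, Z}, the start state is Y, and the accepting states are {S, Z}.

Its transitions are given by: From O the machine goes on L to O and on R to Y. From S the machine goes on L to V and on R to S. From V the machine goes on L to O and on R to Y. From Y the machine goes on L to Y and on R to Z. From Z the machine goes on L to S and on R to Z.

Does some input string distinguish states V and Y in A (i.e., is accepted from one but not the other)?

Every state is reachable, so we keep all 5.
Start with accepting vs non-accepting: {S,Z} | {O,V,Y}.
On input L, block {S,Z} splits into {Z} and {S}.
On input R, block {O,V,Y} splits into {O,V} and {Y}.
No further refinement is possible. Final partition (4 blocks): {Z} | {O,V} | {S} | {Y}.
V and Y end up in different blocks, so they are distinguishable. For instance, the string 'R' is accepted from only Y.

Yes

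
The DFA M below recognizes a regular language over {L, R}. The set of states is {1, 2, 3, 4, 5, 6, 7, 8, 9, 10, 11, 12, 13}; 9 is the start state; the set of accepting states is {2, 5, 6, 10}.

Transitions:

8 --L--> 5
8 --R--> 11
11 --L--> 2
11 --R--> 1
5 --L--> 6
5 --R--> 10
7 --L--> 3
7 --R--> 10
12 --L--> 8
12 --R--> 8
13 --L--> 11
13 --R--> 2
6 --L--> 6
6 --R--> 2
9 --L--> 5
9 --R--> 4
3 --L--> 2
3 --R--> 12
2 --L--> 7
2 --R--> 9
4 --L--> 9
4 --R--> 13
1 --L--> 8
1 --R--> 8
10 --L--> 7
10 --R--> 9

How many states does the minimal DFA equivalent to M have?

Every state is reachable, so we keep all 13.
P0 = {2,5,6,10} | {1,3,4,7,8,9,11,12,13}.
Refine {2,5,6,10} on symbol L: members go to different blocks, giving {2,10} and {5,6}.
Split {1,3,4,7,8,9,11,12,13} by δ(·,L) → {1,4,7,12,13} and {3,11} and {8,9}.
Refine {1,4,7,12,13} on symbol L: members go to different blocks, giving {1,4,12} and {7,13}.
On input R, block {1,4,12} splits into {1,12} and {4}.
Refine {8,9} on symbol R: members go to different blocks, giving {8} and {9}.
The partition is now stable with 8 blocks: {2,10} | {1,12} | {5,6} | {3,11} | {8} | {7,13} | {4} | {9}.

8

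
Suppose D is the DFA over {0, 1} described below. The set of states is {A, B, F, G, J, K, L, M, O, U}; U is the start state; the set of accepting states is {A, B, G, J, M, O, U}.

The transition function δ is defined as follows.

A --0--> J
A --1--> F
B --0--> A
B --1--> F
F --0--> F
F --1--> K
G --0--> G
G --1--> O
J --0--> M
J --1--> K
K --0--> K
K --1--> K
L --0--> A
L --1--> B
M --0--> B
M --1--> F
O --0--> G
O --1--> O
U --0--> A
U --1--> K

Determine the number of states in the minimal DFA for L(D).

First remove the unreachable states {G,L,O}; 7 states remain.
P0 = {A,B,J,M,U} | {F,K}.
No further refinement is possible. Final partition (2 blocks): {A,B,J,M,U} | {F,K}.

2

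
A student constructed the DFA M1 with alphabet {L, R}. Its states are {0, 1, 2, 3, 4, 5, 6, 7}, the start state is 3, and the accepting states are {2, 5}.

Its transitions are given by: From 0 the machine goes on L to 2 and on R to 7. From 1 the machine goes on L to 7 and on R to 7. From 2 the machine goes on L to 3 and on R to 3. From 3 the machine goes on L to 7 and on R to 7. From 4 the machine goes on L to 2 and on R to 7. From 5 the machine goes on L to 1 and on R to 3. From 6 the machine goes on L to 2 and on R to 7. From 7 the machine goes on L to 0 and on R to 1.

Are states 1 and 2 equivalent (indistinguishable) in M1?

First remove the unreachable states {4,5,6}; 5 states remain.
Initial partition by acceptance: {2} | {0,1,3,7}.
Split {0,1,3,7} by δ(·,L) → {1,3,7} and {0}.
Split {1,3,7} by δ(·,L) → {1,3} and {7}.
No further refinement is possible. Final partition (4 blocks): {2} | {1,3} | {0} | {7}.
1 and 2 end up in different blocks, so they are distinguishable. For instance, the string 'ε' is accepted from only 2.

No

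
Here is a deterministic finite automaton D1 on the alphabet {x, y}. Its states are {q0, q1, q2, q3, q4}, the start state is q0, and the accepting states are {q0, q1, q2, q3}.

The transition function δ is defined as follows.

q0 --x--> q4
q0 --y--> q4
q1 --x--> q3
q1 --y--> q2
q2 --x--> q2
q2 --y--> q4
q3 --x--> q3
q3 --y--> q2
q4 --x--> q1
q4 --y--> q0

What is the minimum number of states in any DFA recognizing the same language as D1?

All states are reachable from the start state.
P0 = {q0,q1,q2,q3} | {q4}.
Split {q0,q1,q2,q3} by δ(·,x) → {q1,q2,q3} and {q0}.
Refine {q1,q2,q3} on symbol y: members go to different blocks, giving {q1,q3} and {q2}.
The partition is now stable with 4 blocks: {q1,q3} | {q4} | {q0} | {q2}.

4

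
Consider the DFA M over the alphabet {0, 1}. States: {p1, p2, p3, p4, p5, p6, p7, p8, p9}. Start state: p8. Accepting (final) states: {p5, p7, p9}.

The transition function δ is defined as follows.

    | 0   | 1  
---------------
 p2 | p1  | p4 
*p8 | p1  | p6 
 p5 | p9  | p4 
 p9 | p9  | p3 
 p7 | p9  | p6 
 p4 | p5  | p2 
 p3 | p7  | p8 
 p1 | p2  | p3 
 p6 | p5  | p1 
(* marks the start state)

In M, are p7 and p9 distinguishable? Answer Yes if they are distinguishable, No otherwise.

No

All states are reachable from the start state.
P0 = {p5,p7,p9} | {p1,p2,p3,p4,p6,p8}.
On input 0, block {p1,p2,p3,p4,p6,p8} splits into {p1,p2,p8} and {p3,p4,p6}.
Stable partition: {p5,p7,p9} | {p1,p2,p8} | {p3,p4,p6} — 3 equivalence classes.
p7 and p9 lie in the same block of the stable partition, so they are equivalent — no string distinguishes them.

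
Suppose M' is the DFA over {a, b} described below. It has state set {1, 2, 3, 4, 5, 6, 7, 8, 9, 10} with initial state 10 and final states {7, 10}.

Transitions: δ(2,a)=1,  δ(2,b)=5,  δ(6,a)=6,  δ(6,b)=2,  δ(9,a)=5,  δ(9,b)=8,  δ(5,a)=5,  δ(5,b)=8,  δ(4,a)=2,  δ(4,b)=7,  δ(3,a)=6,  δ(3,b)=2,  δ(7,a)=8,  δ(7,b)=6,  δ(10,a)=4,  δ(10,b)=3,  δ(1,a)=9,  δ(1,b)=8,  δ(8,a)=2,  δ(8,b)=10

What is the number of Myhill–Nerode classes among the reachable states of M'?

5

All states are reachable from the start state.
Start with accepting vs non-accepting: {7,10} | {1,2,3,4,5,6,8,9}.
Refine {1,2,3,4,5,6,8,9} on symbol b: members go to different blocks, giving {1,2,3,5,6,9} and {4,8}.
Split {1,2,3,5,6,9} by δ(·,b) → {1,5,9} and {2,3,6}.
Refine {2,3,6} on symbol a: members go to different blocks, giving {3,6} and {2}.
The partition is now stable with 5 blocks: {7,10} | {1,5,9} | {4,8} | {3,6} | {2}.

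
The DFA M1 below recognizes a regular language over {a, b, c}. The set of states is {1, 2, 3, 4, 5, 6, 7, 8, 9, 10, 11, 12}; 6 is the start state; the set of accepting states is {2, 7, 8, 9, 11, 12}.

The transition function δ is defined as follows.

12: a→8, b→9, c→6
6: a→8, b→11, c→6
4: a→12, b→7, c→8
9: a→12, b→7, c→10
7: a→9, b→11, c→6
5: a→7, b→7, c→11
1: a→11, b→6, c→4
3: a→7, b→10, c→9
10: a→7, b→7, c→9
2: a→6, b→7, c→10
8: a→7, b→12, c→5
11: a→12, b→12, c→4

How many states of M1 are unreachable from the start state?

No path from 6 leads to 1, 2, 3; the other 9 states are all reachable.

3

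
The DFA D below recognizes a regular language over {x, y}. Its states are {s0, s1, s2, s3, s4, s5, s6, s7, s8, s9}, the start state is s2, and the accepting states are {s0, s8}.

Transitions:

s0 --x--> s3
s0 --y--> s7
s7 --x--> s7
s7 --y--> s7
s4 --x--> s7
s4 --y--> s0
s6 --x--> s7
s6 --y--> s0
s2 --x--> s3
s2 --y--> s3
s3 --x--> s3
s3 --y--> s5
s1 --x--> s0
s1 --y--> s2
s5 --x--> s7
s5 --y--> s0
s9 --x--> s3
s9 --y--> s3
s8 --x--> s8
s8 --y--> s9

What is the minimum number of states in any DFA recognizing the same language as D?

Reachable states from the start: {s0,s2,s3,s5,s7}. Unreachable: {s1,s4,s6,s8,s9} — drop them.
Start with accepting vs non-accepting: {s0} | {s2,s3,s5,s7}.
Split {s2,s3,s5,s7} by δ(·,y) → {s2,s3,s7} and {s5}.
Refine {s2,s3,s7} on symbol y: members go to different blocks, giving {s2,s7} and {s3}.
On input x, block {s2,s7} splits into {s2} and {s7}.
No further refinement is possible. Final partition (5 blocks): {s0} | {s2} | {s5} | {s3} | {s7}.

5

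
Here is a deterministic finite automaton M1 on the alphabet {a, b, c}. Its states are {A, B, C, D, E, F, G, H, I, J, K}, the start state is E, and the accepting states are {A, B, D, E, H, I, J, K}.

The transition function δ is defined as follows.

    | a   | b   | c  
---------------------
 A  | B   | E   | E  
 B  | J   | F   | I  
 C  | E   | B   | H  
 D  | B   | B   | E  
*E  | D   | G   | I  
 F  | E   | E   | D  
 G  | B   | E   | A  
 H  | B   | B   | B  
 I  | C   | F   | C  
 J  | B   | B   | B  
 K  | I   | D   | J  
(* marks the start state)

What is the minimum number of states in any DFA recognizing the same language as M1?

4

First remove the unreachable states {K}; 10 states remain.
P0 = {A,B,D,E,H,I,J} | {C,F,G}.
On input a, block {A,B,D,E,H,I,J} splits into {A,B,D,E,H,J} and {I}.
Refine {A,B,D,E,H,J} on symbol b: members go to different blocks, giving {A,D,H,J} and {B,E}.
The partition is now stable with 4 blocks: {A,D,H,J} | {C,F,G} | {I} | {B,E}.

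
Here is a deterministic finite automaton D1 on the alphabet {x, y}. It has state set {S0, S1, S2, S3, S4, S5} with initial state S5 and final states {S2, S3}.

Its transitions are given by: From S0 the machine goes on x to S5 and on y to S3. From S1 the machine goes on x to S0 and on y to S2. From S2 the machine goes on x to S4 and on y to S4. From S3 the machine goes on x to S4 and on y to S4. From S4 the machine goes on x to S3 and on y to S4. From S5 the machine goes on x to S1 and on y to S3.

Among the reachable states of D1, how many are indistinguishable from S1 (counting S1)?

3

All states are reachable from the start state.
Start with accepting vs non-accepting: {S2,S3} | {S0,S1,S4,S5}.
Split {S0,S1,S4,S5} by δ(·,x) → {S0,S1,S5} and {S4}.
Stable partition: {S2,S3} | {S0,S1,S5} | {S4} — 3 equivalence classes.
State S1 belongs to the block {S0,S1,S5}, which has 3 states.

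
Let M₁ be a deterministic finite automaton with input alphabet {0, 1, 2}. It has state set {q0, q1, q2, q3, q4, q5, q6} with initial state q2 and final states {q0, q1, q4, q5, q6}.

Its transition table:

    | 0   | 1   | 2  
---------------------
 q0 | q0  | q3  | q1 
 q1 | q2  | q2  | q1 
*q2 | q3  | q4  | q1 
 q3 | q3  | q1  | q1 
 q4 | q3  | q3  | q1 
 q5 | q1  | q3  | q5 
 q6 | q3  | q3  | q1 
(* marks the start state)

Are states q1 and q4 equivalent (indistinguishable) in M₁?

Yes

First remove the unreachable states {q0,q5,q6}; 4 states remain.
P0 = {q1,q4} | {q2,q3}.
Stable partition: {q1,q4} | {q2,q3} — 2 equivalence classes.
q1 and q4 lie in the same block of the stable partition, so they are equivalent — no string distinguishes them.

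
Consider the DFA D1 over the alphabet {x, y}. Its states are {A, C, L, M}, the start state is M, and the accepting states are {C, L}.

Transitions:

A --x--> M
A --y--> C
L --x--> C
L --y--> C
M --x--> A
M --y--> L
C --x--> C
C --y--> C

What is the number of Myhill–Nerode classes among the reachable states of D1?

Every state is reachable, so we keep all 4.
P0 = {C,L} | {A,M}.
The partition is now stable with 2 blocks: {C,L} | {A,M}.

2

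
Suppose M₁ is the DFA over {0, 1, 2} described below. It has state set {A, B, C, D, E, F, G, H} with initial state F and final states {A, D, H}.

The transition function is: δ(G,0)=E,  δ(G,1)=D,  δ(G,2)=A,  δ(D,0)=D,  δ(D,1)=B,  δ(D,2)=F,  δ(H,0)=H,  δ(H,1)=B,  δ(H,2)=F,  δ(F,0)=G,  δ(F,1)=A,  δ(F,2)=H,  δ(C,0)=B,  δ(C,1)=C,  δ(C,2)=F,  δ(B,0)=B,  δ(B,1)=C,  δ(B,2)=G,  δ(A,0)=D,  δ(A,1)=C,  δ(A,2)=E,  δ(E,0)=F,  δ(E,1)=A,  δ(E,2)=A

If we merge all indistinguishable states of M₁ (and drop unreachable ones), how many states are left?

3

All states are reachable from the start state.
Start with accepting vs non-accepting: {A,D,H} | {B,C,E,F,G}.
On input 1, block {B,C,E,F,G} splits into {E,F,G} and {B,C}.
The partition is now stable with 3 blocks: {A,D,H} | {E,F,G} | {B,C}.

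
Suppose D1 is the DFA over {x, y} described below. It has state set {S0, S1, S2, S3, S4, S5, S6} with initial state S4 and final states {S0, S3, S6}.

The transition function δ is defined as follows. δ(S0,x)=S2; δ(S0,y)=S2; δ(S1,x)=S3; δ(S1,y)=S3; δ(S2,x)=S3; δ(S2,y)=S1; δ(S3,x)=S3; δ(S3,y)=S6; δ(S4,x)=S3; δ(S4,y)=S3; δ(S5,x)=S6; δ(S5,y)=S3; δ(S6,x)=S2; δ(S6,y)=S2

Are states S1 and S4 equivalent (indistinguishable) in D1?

First remove the unreachable states {S0,S5}; 5 states remain.
Start with accepting vs non-accepting: {S3,S6} | {S1,S2,S4}.
Split {S3,S6} by δ(·,x) → {S3} and {S6}.
Split {S1,S2,S4} by δ(·,y) → {S1,S4} and {S2}.
Stable partition: {S3} | {S1,S4} | {S6} | {S2} — 4 equivalence classes.
S1 and S4 lie in the same block of the stable partition, so they are equivalent — no string distinguishes them.

Yes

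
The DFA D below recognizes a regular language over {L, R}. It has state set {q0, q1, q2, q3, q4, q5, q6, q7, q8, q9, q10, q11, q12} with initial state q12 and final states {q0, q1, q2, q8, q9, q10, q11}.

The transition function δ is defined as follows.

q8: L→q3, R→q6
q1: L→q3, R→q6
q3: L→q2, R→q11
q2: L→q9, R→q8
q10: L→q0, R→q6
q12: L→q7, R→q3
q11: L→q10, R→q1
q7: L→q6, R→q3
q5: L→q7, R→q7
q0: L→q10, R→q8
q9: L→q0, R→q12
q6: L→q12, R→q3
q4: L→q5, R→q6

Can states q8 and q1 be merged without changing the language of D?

Reachable states from the start: {q0,q1,q2,q3,q6,q7,q8,q9,q10,q11,q12}. Unreachable: {q4,q5} — drop them.
Initial partition by acceptance: {q0,q1,q2,q8,q9,q10,q11} | {q3,q6,q7,q12}.
Split {q0,q1,q2,q8,q9,q10,q11} by δ(·,L) → {q0,q2,q9,q10,q11} and {q1,q8}.
Refine {q0,q2,q9,q10,q11} on symbol R: members go to different blocks, giving {q0,q2,q11} and {q9,q10}.
Split {q3,q6,q7,q12} by δ(·,L) → {q6,q7,q12} and {q3}.
Stable partition: {q0,q2,q11} | {q6,q7,q12} | {q1,q8} | {q9,q10} | {q3} — 5 equivalence classes.
q8 and q1 lie in the same block of the stable partition, so they are equivalent — no string distinguishes them.

Yes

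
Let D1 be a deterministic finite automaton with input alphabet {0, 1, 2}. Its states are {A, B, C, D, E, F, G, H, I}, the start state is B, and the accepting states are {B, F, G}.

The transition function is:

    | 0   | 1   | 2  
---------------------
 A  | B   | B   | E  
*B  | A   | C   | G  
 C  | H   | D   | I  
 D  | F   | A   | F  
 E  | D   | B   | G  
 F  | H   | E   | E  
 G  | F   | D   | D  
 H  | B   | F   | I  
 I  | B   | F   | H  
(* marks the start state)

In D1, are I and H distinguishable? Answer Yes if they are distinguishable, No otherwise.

All states are reachable from the start state.
Initial partition by acceptance: {B,F,G} | {A,C,D,E,H,I}.
Split {B,F,G} by δ(·,0) → {B,F} and {G}.
Refine {B,F} on symbol 2: members go to different blocks, giving {B} and {F}.
On input 0, block {A,C,D,E,H,I} splits into {A,H,I} and {C,E} and {D}.
Refine {A,H,I} on symbol 1: members go to different blocks, giving {H,I} and {A}.
Refine {C,E} on symbol 0: members go to different blocks, giving {C} and {E}.
No further refinement is possible. Final partition (8 blocks): {B} | {H,I} | {G} | {F} | {C} | {D} | {A} | {E}.
I and H lie in the same block of the stable partition, so they are equivalent — no string distinguishes them.

No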